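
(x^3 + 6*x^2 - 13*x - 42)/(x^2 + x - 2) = (x^2 + 4*x - 21)/(x - 1)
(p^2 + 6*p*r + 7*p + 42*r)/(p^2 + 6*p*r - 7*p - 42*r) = (p + 7)/(p - 7)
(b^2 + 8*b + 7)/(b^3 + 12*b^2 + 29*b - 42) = (b + 1)/(b^2 + 5*b - 6)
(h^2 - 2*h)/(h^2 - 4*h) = (h - 2)/(h - 4)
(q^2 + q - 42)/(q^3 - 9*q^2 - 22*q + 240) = (q + 7)/(q^2 - 3*q - 40)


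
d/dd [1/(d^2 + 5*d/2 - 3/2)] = 2*(-4*d - 5)/(2*d^2 + 5*d - 3)^2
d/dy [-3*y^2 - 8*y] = -6*y - 8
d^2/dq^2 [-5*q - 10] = 0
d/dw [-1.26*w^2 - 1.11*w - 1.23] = -2.52*w - 1.11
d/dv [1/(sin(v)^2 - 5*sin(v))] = (5 - 2*sin(v))*cos(v)/((sin(v) - 5)^2*sin(v)^2)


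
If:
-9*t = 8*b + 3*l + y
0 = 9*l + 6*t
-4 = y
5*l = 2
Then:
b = 41/40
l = 2/5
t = -3/5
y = -4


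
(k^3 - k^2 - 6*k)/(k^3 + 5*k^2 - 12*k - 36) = k/(k + 6)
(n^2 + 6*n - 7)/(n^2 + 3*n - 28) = (n - 1)/(n - 4)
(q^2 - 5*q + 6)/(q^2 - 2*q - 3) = (q - 2)/(q + 1)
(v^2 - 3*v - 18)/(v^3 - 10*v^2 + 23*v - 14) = (v^2 - 3*v - 18)/(v^3 - 10*v^2 + 23*v - 14)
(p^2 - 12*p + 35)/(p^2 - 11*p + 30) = (p - 7)/(p - 6)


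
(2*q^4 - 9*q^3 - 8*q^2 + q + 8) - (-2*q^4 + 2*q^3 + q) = 4*q^4 - 11*q^3 - 8*q^2 + 8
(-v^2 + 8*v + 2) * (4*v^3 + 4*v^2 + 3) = -4*v^5 + 28*v^4 + 40*v^3 + 5*v^2 + 24*v + 6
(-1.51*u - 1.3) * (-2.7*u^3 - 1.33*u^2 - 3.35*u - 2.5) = 4.077*u^4 + 5.5183*u^3 + 6.7875*u^2 + 8.13*u + 3.25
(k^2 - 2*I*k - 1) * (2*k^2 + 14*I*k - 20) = 2*k^4 + 10*I*k^3 + 6*k^2 + 26*I*k + 20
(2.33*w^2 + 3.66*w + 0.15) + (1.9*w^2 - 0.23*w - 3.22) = 4.23*w^2 + 3.43*w - 3.07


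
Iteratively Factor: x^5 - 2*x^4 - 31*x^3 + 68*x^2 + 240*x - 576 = (x - 3)*(x^4 + x^3 - 28*x^2 - 16*x + 192) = (x - 3)*(x + 4)*(x^3 - 3*x^2 - 16*x + 48) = (x - 4)*(x - 3)*(x + 4)*(x^2 + x - 12) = (x - 4)*(x - 3)^2*(x + 4)*(x + 4)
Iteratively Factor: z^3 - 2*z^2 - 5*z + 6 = (z - 1)*(z^2 - z - 6) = (z - 1)*(z + 2)*(z - 3)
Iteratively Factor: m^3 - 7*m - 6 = (m - 3)*(m^2 + 3*m + 2) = (m - 3)*(m + 2)*(m + 1)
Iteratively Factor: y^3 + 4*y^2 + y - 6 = (y + 3)*(y^2 + y - 2) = (y + 2)*(y + 3)*(y - 1)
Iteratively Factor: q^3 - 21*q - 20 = (q + 1)*(q^2 - q - 20) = (q - 5)*(q + 1)*(q + 4)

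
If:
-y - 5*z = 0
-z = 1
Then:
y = 5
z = -1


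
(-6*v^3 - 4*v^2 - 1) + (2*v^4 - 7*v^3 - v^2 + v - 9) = 2*v^4 - 13*v^3 - 5*v^2 + v - 10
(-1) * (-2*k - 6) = 2*k + 6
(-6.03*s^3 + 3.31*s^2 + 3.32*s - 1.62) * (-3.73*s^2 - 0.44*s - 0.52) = 22.4919*s^5 - 9.6931*s^4 - 10.7044*s^3 + 2.8606*s^2 - 1.0136*s + 0.8424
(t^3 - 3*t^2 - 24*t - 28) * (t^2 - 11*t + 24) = t^5 - 14*t^4 + 33*t^3 + 164*t^2 - 268*t - 672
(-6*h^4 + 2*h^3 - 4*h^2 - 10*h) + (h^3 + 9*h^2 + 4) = -6*h^4 + 3*h^3 + 5*h^2 - 10*h + 4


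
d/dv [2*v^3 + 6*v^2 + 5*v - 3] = 6*v^2 + 12*v + 5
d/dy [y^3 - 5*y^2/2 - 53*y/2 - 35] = 3*y^2 - 5*y - 53/2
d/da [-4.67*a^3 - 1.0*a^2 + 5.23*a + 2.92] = -14.01*a^2 - 2.0*a + 5.23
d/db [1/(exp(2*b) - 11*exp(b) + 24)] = (11 - 2*exp(b))*exp(b)/(exp(2*b) - 11*exp(b) + 24)^2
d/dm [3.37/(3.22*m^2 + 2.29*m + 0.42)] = (-21.7028*m - 7.7173)/(3.22*m^2 + 2.29*m + 0.42)^2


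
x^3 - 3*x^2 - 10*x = x*(x - 5)*(x + 2)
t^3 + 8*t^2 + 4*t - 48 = (t - 2)*(t + 4)*(t + 6)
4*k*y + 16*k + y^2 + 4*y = (4*k + y)*(y + 4)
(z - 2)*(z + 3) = z^2 + z - 6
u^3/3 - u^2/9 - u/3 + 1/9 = (u/3 + 1/3)*(u - 1)*(u - 1/3)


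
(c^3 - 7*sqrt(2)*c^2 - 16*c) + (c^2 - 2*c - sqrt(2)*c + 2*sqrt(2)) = c^3 - 7*sqrt(2)*c^2 + c^2 - 18*c - sqrt(2)*c + 2*sqrt(2)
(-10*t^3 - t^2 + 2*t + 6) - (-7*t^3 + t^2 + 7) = -3*t^3 - 2*t^2 + 2*t - 1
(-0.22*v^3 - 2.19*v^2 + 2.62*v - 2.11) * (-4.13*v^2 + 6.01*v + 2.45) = 0.9086*v^5 + 7.7225*v^4 - 24.5215*v^3 + 19.095*v^2 - 6.2621*v - 5.1695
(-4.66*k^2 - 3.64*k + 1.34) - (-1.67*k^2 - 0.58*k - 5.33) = -2.99*k^2 - 3.06*k + 6.67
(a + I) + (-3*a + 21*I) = -2*a + 22*I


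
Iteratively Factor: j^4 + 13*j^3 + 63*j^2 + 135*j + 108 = (j + 4)*(j^3 + 9*j^2 + 27*j + 27) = (j + 3)*(j + 4)*(j^2 + 6*j + 9) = (j + 3)^2*(j + 4)*(j + 3)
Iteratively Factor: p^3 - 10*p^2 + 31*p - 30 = (p - 2)*(p^2 - 8*p + 15) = (p - 3)*(p - 2)*(p - 5)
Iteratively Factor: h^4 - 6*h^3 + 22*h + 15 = (h + 1)*(h^3 - 7*h^2 + 7*h + 15) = (h - 3)*(h + 1)*(h^2 - 4*h - 5) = (h - 3)*(h + 1)^2*(h - 5)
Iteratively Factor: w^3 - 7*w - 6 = (w - 3)*(w^2 + 3*w + 2) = (w - 3)*(w + 2)*(w + 1)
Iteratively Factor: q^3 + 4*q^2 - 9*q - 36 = (q + 3)*(q^2 + q - 12) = (q - 3)*(q + 3)*(q + 4)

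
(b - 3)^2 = b^2 - 6*b + 9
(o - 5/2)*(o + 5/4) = o^2 - 5*o/4 - 25/8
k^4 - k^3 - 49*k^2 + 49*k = k*(k - 7)*(k - 1)*(k + 7)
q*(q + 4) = q^2 + 4*q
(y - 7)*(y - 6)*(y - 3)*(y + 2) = y^4 - 14*y^3 + 49*y^2 + 36*y - 252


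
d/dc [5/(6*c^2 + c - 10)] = 5*(-12*c - 1)/(6*c^2 + c - 10)^2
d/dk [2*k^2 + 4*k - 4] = 4*k + 4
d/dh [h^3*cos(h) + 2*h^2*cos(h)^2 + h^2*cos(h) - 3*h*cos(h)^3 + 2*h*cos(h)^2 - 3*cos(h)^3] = -h^3*sin(h) - h^2*sin(h) - 2*h^2*sin(2*h) + 3*h^2*cos(h) + 9*h*sin(h)*cos(h)^2 - 2*h*sin(2*h) + 4*h*cos(h)^2 + 2*h*cos(h) + 9*sin(h)*cos(h)^2 - 3*cos(h)^3 + 2*cos(h)^2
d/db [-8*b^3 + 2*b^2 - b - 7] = -24*b^2 + 4*b - 1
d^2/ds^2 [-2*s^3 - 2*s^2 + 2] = -12*s - 4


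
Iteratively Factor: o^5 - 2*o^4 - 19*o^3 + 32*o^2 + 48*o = (o - 3)*(o^4 + o^3 - 16*o^2 - 16*o) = (o - 3)*(o + 1)*(o^3 - 16*o) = (o - 4)*(o - 3)*(o + 1)*(o^2 + 4*o) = (o - 4)*(o - 3)*(o + 1)*(o + 4)*(o)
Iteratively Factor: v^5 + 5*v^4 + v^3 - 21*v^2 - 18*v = (v + 1)*(v^4 + 4*v^3 - 3*v^2 - 18*v) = (v + 1)*(v + 3)*(v^3 + v^2 - 6*v) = v*(v + 1)*(v + 3)*(v^2 + v - 6) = v*(v + 1)*(v + 3)^2*(v - 2)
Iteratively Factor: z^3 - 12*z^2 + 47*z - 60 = (z - 5)*(z^2 - 7*z + 12) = (z - 5)*(z - 3)*(z - 4)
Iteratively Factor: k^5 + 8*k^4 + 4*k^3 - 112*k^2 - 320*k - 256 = (k + 4)*(k^4 + 4*k^3 - 12*k^2 - 64*k - 64) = (k + 4)^2*(k^3 - 12*k - 16) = (k - 4)*(k + 4)^2*(k^2 + 4*k + 4) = (k - 4)*(k + 2)*(k + 4)^2*(k + 2)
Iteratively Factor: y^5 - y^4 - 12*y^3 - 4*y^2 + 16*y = (y)*(y^4 - y^3 - 12*y^2 - 4*y + 16) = y*(y + 2)*(y^3 - 3*y^2 - 6*y + 8) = y*(y - 1)*(y + 2)*(y^2 - 2*y - 8) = y*(y - 4)*(y - 1)*(y + 2)*(y + 2)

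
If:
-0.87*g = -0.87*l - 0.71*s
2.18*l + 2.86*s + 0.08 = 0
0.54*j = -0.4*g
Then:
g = -0.495834651481599*s - 0.036697247706422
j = 0.367284927023406*s + 0.0271831464492015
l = -1.31192660550459*s - 0.036697247706422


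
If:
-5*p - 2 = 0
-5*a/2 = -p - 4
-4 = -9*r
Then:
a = 36/25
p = -2/5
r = 4/9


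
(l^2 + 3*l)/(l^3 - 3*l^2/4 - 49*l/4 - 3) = 4*l/(4*l^2 - 15*l - 4)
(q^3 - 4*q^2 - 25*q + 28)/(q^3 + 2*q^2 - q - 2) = (q^2 - 3*q - 28)/(q^2 + 3*q + 2)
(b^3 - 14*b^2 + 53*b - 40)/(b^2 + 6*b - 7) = (b^2 - 13*b + 40)/(b + 7)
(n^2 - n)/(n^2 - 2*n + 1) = n/(n - 1)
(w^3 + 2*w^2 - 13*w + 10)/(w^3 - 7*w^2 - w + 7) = (w^2 + 3*w - 10)/(w^2 - 6*w - 7)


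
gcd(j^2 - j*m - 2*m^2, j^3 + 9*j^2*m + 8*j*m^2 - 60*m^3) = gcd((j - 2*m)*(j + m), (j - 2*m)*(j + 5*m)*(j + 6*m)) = j - 2*m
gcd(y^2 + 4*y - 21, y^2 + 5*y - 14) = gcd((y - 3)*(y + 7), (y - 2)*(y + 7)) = y + 7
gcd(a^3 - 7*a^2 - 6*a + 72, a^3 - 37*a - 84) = a + 3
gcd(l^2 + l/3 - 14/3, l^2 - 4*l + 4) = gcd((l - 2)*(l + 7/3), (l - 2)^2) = l - 2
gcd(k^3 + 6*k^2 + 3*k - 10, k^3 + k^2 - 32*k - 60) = k^2 + 7*k + 10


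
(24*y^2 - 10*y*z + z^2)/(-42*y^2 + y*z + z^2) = (-4*y + z)/(7*y + z)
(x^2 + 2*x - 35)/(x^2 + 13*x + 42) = (x - 5)/(x + 6)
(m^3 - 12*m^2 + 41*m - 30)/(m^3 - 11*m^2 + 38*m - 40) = (m^2 - 7*m + 6)/(m^2 - 6*m + 8)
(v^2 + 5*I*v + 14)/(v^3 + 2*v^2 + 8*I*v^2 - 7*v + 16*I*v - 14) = (v - 2*I)/(v^2 + v*(2 + I) + 2*I)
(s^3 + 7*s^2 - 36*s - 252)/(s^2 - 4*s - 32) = (-s^3 - 7*s^2 + 36*s + 252)/(-s^2 + 4*s + 32)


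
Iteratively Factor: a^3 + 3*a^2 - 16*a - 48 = (a + 3)*(a^2 - 16) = (a - 4)*(a + 3)*(a + 4)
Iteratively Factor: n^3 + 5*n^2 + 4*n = (n)*(n^2 + 5*n + 4) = n*(n + 4)*(n + 1)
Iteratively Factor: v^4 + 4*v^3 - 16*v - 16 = (v + 2)*(v^3 + 2*v^2 - 4*v - 8) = (v + 2)^2*(v^2 - 4) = (v - 2)*(v + 2)^2*(v + 2)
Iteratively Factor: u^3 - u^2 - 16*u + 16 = (u + 4)*(u^2 - 5*u + 4) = (u - 4)*(u + 4)*(u - 1)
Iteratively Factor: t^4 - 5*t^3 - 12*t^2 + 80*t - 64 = (t + 4)*(t^3 - 9*t^2 + 24*t - 16) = (t - 4)*(t + 4)*(t^2 - 5*t + 4) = (t - 4)*(t - 1)*(t + 4)*(t - 4)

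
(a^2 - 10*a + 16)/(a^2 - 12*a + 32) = (a - 2)/(a - 4)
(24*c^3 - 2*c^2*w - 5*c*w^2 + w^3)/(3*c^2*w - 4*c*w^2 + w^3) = (-8*c^2 - 2*c*w + w^2)/(w*(-c + w))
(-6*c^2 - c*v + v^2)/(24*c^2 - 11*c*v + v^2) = (2*c + v)/(-8*c + v)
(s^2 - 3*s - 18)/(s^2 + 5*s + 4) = (s^2 - 3*s - 18)/(s^2 + 5*s + 4)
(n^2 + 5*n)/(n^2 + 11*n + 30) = n/(n + 6)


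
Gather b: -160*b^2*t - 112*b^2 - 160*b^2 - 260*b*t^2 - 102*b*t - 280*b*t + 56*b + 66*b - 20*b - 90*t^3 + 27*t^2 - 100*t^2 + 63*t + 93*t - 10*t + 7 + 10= b^2*(-160*t - 272) + b*(-260*t^2 - 382*t + 102) - 90*t^3 - 73*t^2 + 146*t + 17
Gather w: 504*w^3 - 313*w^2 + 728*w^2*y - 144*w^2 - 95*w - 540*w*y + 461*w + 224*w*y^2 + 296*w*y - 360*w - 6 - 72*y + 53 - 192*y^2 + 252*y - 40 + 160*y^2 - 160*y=504*w^3 + w^2*(728*y - 457) + w*(224*y^2 - 244*y + 6) - 32*y^2 + 20*y + 7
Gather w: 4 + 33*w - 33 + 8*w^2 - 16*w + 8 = 8*w^2 + 17*w - 21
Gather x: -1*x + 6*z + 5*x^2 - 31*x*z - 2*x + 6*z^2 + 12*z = 5*x^2 + x*(-31*z - 3) + 6*z^2 + 18*z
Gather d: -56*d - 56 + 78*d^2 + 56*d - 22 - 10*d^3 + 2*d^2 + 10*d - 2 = -10*d^3 + 80*d^2 + 10*d - 80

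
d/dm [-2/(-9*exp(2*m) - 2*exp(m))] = 4*(-9*exp(m) - 1)*exp(-m)/(9*exp(m) + 2)^2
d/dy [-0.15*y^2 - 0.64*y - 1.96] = -0.3*y - 0.64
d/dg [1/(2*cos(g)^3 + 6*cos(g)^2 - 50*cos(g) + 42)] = (3*cos(g)^2 + 6*cos(g) - 25)*sin(g)/(2*(cos(g)^3 + 3*cos(g)^2 - 25*cos(g) + 21)^2)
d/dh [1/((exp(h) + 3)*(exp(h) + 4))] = (-2*exp(h) - 7)*exp(h)/(exp(4*h) + 14*exp(3*h) + 73*exp(2*h) + 168*exp(h) + 144)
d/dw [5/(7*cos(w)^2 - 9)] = 140*sin(2*w)/(11 - 7*cos(2*w))^2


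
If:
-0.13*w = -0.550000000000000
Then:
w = 4.23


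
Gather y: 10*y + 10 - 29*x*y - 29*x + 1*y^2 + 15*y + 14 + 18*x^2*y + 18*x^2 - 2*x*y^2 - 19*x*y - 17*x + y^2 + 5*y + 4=18*x^2 - 46*x + y^2*(2 - 2*x) + y*(18*x^2 - 48*x + 30) + 28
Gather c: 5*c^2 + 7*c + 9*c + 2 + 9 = 5*c^2 + 16*c + 11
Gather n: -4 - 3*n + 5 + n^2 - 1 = n^2 - 3*n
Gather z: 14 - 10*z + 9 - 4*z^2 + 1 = -4*z^2 - 10*z + 24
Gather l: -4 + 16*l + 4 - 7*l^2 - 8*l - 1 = -7*l^2 + 8*l - 1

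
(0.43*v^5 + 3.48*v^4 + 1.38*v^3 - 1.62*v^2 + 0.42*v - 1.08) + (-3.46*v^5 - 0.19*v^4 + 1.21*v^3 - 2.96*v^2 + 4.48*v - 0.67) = -3.03*v^5 + 3.29*v^4 + 2.59*v^3 - 4.58*v^2 + 4.9*v - 1.75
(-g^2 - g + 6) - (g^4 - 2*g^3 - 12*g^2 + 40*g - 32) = -g^4 + 2*g^3 + 11*g^2 - 41*g + 38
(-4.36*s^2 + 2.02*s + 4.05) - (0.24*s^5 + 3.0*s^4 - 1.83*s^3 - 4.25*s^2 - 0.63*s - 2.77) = -0.24*s^5 - 3.0*s^4 + 1.83*s^3 - 0.11*s^2 + 2.65*s + 6.82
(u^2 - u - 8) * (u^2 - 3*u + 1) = u^4 - 4*u^3 - 4*u^2 + 23*u - 8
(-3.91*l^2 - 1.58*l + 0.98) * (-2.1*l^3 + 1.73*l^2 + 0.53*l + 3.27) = 8.211*l^5 - 3.4463*l^4 - 6.8637*l^3 - 11.9277*l^2 - 4.6472*l + 3.2046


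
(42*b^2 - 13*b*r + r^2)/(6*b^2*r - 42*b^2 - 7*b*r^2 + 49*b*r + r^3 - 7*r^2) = (-7*b + r)/(-b*r + 7*b + r^2 - 7*r)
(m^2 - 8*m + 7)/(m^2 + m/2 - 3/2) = 2*(m - 7)/(2*m + 3)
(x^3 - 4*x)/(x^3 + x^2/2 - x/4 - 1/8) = 8*x*(x^2 - 4)/(8*x^3 + 4*x^2 - 2*x - 1)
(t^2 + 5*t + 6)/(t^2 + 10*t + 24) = (t^2 + 5*t + 6)/(t^2 + 10*t + 24)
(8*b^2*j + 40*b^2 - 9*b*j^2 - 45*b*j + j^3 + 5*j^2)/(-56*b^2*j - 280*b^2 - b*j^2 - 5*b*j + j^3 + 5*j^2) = (-b + j)/(7*b + j)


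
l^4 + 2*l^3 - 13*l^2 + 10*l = l*(l - 2)*(l - 1)*(l + 5)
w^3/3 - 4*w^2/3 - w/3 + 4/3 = (w/3 + 1/3)*(w - 4)*(w - 1)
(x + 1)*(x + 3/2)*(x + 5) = x^3 + 15*x^2/2 + 14*x + 15/2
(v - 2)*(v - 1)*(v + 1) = v^3 - 2*v^2 - v + 2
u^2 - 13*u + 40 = (u - 8)*(u - 5)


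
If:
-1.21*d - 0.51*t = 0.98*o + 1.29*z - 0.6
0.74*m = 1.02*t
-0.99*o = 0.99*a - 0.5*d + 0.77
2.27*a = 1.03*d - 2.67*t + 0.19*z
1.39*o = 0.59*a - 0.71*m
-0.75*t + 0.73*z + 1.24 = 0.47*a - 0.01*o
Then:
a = 0.24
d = 1.71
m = 0.51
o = -0.16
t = 0.37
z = -1.16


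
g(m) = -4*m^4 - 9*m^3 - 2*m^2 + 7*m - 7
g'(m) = -16*m^3 - 27*m^2 - 4*m + 7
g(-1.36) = -11.26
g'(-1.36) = 2.75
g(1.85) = -104.73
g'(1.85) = -194.11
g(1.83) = -100.90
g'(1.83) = -188.80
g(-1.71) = -14.02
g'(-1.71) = 14.89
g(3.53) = -1024.19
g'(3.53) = -1047.36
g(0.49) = -5.34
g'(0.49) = -3.33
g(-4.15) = -613.69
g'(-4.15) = 702.17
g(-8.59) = -16288.88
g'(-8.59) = 8190.52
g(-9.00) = -19915.00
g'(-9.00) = 9520.00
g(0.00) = -7.00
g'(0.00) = 7.00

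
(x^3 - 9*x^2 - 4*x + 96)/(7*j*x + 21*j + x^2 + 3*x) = (x^2 - 12*x + 32)/(7*j + x)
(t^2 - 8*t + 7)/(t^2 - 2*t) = (t^2 - 8*t + 7)/(t*(t - 2))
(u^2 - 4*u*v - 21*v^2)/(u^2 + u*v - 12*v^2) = (u^2 - 4*u*v - 21*v^2)/(u^2 + u*v - 12*v^2)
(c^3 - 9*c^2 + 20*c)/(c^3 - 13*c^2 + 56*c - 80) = c/(c - 4)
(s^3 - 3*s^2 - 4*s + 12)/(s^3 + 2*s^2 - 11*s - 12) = (s^2 - 4)/(s^2 + 5*s + 4)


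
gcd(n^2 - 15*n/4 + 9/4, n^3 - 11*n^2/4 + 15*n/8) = 1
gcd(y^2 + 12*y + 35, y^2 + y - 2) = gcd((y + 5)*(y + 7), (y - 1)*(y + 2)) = 1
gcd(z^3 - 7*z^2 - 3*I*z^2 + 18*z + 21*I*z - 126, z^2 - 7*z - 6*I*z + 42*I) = z^2 + z*(-7 - 6*I) + 42*I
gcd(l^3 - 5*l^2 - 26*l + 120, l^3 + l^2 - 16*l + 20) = l + 5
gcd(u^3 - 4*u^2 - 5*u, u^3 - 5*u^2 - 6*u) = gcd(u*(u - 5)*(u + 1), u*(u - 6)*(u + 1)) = u^2 + u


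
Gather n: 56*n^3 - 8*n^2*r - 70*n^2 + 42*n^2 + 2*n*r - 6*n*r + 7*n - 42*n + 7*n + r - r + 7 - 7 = 56*n^3 + n^2*(-8*r - 28) + n*(-4*r - 28)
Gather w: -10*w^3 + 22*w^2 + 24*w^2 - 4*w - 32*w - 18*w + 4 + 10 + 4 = -10*w^3 + 46*w^2 - 54*w + 18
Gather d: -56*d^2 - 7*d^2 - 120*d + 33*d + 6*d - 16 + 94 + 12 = -63*d^2 - 81*d + 90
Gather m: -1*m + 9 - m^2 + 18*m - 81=-m^2 + 17*m - 72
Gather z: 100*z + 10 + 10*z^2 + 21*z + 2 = 10*z^2 + 121*z + 12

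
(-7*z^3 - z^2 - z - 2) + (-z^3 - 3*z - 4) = -8*z^3 - z^2 - 4*z - 6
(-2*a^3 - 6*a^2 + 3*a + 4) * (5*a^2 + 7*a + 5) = -10*a^5 - 44*a^4 - 37*a^3 + 11*a^2 + 43*a + 20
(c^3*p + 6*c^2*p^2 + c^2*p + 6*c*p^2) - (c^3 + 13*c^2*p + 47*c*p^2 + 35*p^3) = c^3*p - c^3 + 6*c^2*p^2 - 12*c^2*p - 41*c*p^2 - 35*p^3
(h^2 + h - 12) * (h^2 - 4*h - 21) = h^4 - 3*h^3 - 37*h^2 + 27*h + 252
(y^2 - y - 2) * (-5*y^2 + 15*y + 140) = -5*y^4 + 20*y^3 + 135*y^2 - 170*y - 280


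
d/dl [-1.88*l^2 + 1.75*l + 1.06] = 1.75 - 3.76*l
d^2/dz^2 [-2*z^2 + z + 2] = -4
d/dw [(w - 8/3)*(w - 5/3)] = 2*w - 13/3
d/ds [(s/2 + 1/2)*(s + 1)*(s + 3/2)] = (s + 1)*(3*s + 4)/2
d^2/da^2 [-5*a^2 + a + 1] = -10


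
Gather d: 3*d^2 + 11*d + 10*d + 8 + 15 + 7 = 3*d^2 + 21*d + 30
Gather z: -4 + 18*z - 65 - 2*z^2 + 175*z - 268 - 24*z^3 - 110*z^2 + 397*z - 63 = -24*z^3 - 112*z^2 + 590*z - 400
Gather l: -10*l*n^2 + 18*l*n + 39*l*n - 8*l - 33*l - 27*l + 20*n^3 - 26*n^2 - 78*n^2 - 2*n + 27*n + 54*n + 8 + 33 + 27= l*(-10*n^2 + 57*n - 68) + 20*n^3 - 104*n^2 + 79*n + 68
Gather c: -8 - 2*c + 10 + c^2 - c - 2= c^2 - 3*c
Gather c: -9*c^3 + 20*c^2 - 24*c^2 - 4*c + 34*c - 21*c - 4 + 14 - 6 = -9*c^3 - 4*c^2 + 9*c + 4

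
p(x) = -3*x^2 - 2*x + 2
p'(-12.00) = 70.00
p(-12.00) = -406.00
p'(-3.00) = 16.00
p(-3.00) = -19.00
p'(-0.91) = 3.46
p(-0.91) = 1.34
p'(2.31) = -15.86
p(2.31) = -18.63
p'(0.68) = -6.08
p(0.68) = -0.75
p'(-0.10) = -1.40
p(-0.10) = 2.17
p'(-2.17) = 11.02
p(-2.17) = -7.79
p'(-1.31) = 5.86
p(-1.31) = -0.53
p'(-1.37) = 6.22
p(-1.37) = -0.89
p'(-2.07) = 10.42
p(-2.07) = -6.71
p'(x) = -6*x - 2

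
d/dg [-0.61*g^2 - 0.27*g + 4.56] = -1.22*g - 0.27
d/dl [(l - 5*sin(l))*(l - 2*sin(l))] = -7*l*cos(l) + 2*l - 7*sin(l) + 10*sin(2*l)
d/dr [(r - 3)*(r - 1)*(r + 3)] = 3*r^2 - 2*r - 9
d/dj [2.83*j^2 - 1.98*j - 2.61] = 5.66*j - 1.98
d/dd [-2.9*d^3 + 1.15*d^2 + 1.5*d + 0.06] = -8.7*d^2 + 2.3*d + 1.5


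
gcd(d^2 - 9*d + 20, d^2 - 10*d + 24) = d - 4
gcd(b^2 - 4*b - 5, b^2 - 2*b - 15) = b - 5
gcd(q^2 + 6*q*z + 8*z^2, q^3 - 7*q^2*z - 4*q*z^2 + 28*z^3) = q + 2*z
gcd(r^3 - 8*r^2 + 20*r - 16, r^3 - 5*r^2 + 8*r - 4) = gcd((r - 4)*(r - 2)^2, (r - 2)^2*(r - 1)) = r^2 - 4*r + 4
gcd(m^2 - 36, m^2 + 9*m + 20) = 1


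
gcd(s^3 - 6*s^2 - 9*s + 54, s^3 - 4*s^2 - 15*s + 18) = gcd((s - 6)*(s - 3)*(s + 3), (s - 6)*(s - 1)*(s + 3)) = s^2 - 3*s - 18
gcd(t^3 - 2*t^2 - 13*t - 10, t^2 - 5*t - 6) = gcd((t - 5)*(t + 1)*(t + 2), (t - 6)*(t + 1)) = t + 1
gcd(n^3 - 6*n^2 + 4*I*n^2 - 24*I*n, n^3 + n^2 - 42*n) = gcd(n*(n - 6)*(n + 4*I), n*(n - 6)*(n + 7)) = n^2 - 6*n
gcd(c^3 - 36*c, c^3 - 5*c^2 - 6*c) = c^2 - 6*c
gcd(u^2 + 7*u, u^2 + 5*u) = u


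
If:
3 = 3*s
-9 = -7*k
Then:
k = 9/7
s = 1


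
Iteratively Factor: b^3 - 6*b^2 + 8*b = (b)*(b^2 - 6*b + 8) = b*(b - 4)*(b - 2)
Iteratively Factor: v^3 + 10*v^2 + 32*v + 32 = (v + 2)*(v^2 + 8*v + 16) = (v + 2)*(v + 4)*(v + 4)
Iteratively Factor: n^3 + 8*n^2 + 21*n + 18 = (n + 3)*(n^2 + 5*n + 6) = (n + 3)^2*(n + 2)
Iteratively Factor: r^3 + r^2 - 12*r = (r + 4)*(r^2 - 3*r) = r*(r + 4)*(r - 3)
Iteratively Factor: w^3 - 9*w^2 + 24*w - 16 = (w - 4)*(w^2 - 5*w + 4) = (w - 4)*(w - 1)*(w - 4)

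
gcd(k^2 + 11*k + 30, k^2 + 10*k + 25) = k + 5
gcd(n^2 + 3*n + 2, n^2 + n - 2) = n + 2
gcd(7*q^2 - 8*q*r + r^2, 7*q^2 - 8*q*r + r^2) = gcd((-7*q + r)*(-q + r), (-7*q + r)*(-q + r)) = 7*q^2 - 8*q*r + r^2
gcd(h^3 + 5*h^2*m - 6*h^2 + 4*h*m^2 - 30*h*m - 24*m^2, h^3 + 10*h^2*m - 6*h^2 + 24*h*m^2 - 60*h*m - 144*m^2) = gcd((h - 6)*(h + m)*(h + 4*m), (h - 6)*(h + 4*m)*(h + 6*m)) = h^2 + 4*h*m - 6*h - 24*m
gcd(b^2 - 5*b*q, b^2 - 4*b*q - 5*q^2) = -b + 5*q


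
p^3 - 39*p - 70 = (p - 7)*(p + 2)*(p + 5)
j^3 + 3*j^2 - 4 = (j - 1)*(j + 2)^2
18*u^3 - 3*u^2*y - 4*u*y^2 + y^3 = (-3*u + y)^2*(2*u + y)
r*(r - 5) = r^2 - 5*r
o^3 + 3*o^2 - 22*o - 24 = (o - 4)*(o + 1)*(o + 6)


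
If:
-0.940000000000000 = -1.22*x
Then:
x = 0.77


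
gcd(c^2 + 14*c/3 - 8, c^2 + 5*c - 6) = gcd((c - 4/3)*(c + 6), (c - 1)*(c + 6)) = c + 6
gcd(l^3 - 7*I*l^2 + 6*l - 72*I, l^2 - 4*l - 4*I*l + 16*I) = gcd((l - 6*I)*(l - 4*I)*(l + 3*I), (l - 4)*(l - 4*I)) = l - 4*I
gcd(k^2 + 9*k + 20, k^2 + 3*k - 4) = k + 4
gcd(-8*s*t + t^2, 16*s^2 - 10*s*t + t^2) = 8*s - t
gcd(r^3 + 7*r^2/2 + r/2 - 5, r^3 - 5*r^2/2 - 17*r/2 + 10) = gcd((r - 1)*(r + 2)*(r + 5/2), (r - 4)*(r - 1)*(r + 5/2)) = r^2 + 3*r/2 - 5/2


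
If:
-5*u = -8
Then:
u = 8/5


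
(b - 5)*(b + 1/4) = b^2 - 19*b/4 - 5/4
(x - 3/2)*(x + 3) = x^2 + 3*x/2 - 9/2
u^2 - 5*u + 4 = (u - 4)*(u - 1)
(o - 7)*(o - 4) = o^2 - 11*o + 28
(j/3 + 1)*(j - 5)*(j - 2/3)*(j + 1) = j^4/3 - 5*j^3/9 - 49*j^2/9 - 11*j/9 + 10/3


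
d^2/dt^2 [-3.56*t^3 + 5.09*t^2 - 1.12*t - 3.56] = 10.18 - 21.36*t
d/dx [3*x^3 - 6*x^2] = 3*x*(3*x - 4)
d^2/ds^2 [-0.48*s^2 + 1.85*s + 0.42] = -0.960000000000000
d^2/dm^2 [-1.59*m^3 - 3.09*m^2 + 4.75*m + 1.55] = -9.54*m - 6.18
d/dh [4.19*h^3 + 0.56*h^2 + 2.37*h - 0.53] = 12.57*h^2 + 1.12*h + 2.37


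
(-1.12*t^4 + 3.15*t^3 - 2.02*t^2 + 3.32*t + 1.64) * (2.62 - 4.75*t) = 5.32*t^5 - 17.8969*t^4 + 17.848*t^3 - 21.0624*t^2 + 0.9084*t + 4.2968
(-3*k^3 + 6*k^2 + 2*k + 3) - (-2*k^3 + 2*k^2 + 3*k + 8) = -k^3 + 4*k^2 - k - 5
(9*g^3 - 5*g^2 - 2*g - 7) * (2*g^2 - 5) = 18*g^5 - 10*g^4 - 49*g^3 + 11*g^2 + 10*g + 35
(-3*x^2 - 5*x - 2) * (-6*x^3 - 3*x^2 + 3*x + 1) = 18*x^5 + 39*x^4 + 18*x^3 - 12*x^2 - 11*x - 2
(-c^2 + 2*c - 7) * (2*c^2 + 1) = -2*c^4 + 4*c^3 - 15*c^2 + 2*c - 7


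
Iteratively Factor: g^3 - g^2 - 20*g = (g - 5)*(g^2 + 4*g) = (g - 5)*(g + 4)*(g)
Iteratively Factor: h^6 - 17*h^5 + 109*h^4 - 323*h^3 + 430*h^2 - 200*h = (h - 1)*(h^5 - 16*h^4 + 93*h^3 - 230*h^2 + 200*h) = (h - 4)*(h - 1)*(h^4 - 12*h^3 + 45*h^2 - 50*h) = (h - 4)*(h - 2)*(h - 1)*(h^3 - 10*h^2 + 25*h) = (h - 5)*(h - 4)*(h - 2)*(h - 1)*(h^2 - 5*h) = (h - 5)^2*(h - 4)*(h - 2)*(h - 1)*(h)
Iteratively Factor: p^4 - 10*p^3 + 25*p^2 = (p)*(p^3 - 10*p^2 + 25*p) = p*(p - 5)*(p^2 - 5*p) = p*(p - 5)^2*(p)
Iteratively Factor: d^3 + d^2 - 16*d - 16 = (d + 1)*(d^2 - 16) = (d - 4)*(d + 1)*(d + 4)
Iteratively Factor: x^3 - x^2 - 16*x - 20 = (x + 2)*(x^2 - 3*x - 10) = (x - 5)*(x + 2)*(x + 2)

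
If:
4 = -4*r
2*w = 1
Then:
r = -1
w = 1/2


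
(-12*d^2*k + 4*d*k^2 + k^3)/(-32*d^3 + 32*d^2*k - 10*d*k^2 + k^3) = k*(6*d + k)/(16*d^2 - 8*d*k + k^2)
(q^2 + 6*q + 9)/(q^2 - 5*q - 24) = (q + 3)/(q - 8)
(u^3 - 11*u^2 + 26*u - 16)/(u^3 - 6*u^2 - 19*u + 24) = (u - 2)/(u + 3)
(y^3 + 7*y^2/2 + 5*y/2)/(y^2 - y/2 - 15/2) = y*(y + 1)/(y - 3)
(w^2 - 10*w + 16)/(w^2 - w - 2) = (w - 8)/(w + 1)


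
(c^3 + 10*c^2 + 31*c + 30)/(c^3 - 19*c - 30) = (c + 5)/(c - 5)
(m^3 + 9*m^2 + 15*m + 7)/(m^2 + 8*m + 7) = m + 1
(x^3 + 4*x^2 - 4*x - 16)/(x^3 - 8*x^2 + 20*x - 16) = (x^2 + 6*x + 8)/(x^2 - 6*x + 8)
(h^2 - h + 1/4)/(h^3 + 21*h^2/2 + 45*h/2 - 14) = (h - 1/2)/(h^2 + 11*h + 28)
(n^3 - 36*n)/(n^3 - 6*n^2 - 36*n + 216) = n/(n - 6)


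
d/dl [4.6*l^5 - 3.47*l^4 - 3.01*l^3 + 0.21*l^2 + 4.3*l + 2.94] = 23.0*l^4 - 13.88*l^3 - 9.03*l^2 + 0.42*l + 4.3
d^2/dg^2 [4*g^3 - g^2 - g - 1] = 24*g - 2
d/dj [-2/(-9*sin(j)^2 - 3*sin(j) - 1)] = -6*(6*sin(j) + 1)*cos(j)/(9*sin(j)^2 + 3*sin(j) + 1)^2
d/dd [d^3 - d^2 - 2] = d*(3*d - 2)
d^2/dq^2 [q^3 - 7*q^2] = 6*q - 14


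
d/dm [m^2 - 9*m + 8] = 2*m - 9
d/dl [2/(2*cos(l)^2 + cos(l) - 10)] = 2*(4*cos(l) + 1)*sin(l)/(cos(l) + cos(2*l) - 9)^2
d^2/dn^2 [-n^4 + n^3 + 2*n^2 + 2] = -12*n^2 + 6*n + 4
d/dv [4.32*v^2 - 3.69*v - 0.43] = 8.64*v - 3.69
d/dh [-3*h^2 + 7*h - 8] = 7 - 6*h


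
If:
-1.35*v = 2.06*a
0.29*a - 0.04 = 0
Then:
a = 0.14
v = -0.21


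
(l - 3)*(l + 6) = l^2 + 3*l - 18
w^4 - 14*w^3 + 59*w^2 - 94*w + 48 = (w - 8)*(w - 3)*(w - 2)*(w - 1)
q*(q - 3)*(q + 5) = q^3 + 2*q^2 - 15*q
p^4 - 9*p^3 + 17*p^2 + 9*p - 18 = (p - 6)*(p - 3)*(p - 1)*(p + 1)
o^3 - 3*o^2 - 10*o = o*(o - 5)*(o + 2)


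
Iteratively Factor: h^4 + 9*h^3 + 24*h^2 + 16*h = (h + 1)*(h^3 + 8*h^2 + 16*h) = (h + 1)*(h + 4)*(h^2 + 4*h) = h*(h + 1)*(h + 4)*(h + 4)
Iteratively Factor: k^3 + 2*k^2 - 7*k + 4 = (k + 4)*(k^2 - 2*k + 1) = (k - 1)*(k + 4)*(k - 1)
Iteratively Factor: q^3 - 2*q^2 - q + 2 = (q - 1)*(q^2 - q - 2) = (q - 1)*(q + 1)*(q - 2)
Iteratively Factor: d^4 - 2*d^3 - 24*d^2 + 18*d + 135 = (d + 3)*(d^3 - 5*d^2 - 9*d + 45) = (d - 3)*(d + 3)*(d^2 - 2*d - 15) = (d - 3)*(d + 3)^2*(d - 5)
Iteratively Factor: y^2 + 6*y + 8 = (y + 2)*(y + 4)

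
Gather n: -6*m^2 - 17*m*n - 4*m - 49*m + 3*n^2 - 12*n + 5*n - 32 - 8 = -6*m^2 - 53*m + 3*n^2 + n*(-17*m - 7) - 40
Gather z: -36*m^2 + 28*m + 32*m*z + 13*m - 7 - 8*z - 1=-36*m^2 + 41*m + z*(32*m - 8) - 8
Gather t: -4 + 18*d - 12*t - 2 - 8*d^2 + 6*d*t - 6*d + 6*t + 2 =-8*d^2 + 12*d + t*(6*d - 6) - 4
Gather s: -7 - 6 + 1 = -12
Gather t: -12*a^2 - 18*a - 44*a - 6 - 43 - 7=-12*a^2 - 62*a - 56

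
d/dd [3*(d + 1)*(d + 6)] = 6*d + 21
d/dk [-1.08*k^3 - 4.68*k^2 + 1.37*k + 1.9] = -3.24*k^2 - 9.36*k + 1.37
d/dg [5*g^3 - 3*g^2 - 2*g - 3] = 15*g^2 - 6*g - 2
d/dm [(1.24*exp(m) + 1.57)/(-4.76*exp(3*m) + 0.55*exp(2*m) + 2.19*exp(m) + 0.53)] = (11.8048*exp(3*m) + 21.7376*exp(2*m) - 1.727*exp(m) - 2.7811)*exp(m)/(22.6576*exp(6*m) - 5.236*exp(5*m) - 20.5463*exp(4*m) - 2.6366*exp(3*m) + 5.3791*exp(2*m) + 2.3214*exp(m) + 0.2809)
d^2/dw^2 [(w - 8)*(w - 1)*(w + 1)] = 6*w - 16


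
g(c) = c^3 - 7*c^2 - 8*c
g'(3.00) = -23.00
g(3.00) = -60.00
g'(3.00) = -23.00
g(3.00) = -60.00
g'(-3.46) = 76.35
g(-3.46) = -97.54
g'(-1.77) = 26.18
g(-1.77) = -13.32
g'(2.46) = -24.29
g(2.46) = -47.15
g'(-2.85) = 56.27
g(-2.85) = -57.21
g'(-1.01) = 9.20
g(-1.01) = -0.09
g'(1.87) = -23.69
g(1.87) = -32.90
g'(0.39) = -13.00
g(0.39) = -4.13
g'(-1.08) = 10.62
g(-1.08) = -0.78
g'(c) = 3*c^2 - 14*c - 8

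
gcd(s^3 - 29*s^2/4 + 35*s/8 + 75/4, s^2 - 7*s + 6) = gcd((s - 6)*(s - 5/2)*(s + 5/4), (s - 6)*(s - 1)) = s - 6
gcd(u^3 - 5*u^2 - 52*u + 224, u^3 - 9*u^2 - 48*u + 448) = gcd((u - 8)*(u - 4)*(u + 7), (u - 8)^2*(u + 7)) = u^2 - u - 56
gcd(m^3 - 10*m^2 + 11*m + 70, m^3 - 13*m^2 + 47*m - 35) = m^2 - 12*m + 35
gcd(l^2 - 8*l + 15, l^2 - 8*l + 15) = l^2 - 8*l + 15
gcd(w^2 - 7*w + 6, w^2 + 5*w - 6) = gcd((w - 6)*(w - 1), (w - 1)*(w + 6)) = w - 1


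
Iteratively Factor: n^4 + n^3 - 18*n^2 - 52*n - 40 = (n + 2)*(n^3 - n^2 - 16*n - 20) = (n + 2)^2*(n^2 - 3*n - 10) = (n - 5)*(n + 2)^2*(n + 2)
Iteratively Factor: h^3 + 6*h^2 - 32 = (h - 2)*(h^2 + 8*h + 16) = (h - 2)*(h + 4)*(h + 4)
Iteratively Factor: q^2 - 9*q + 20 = (q - 5)*(q - 4)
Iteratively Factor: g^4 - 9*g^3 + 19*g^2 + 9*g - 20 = (g - 4)*(g^3 - 5*g^2 - g + 5) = (g - 5)*(g - 4)*(g^2 - 1) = (g - 5)*(g - 4)*(g + 1)*(g - 1)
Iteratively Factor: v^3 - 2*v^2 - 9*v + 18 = (v - 2)*(v^2 - 9) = (v - 2)*(v + 3)*(v - 3)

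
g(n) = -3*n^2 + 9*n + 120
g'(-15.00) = 99.00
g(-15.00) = -690.00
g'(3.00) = -9.00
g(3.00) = 120.00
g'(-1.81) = 19.86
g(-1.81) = 93.88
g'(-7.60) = 54.60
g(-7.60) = -121.68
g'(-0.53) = 12.18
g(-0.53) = 114.39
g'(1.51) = -0.06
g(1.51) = 126.75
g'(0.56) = 5.64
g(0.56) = 124.10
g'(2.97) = -8.82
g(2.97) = 120.27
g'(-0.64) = 12.84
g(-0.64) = 113.01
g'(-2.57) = 24.42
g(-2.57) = 77.06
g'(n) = 9 - 6*n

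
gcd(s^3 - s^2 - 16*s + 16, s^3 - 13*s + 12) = s^2 + 3*s - 4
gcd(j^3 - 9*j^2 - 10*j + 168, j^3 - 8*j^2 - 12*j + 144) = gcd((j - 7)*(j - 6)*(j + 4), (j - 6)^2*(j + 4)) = j^2 - 2*j - 24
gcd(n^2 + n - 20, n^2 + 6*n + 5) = n + 5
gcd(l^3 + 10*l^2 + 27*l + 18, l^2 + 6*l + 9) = l + 3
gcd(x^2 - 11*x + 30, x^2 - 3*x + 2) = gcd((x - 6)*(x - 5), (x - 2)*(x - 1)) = 1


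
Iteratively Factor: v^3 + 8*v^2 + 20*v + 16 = (v + 2)*(v^2 + 6*v + 8) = (v + 2)^2*(v + 4)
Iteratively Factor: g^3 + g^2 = (g)*(g^2 + g) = g^2*(g + 1)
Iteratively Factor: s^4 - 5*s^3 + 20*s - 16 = (s - 2)*(s^3 - 3*s^2 - 6*s + 8) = (s - 4)*(s - 2)*(s^2 + s - 2) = (s - 4)*(s - 2)*(s + 2)*(s - 1)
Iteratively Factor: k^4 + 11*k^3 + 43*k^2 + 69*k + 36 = (k + 3)*(k^3 + 8*k^2 + 19*k + 12) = (k + 1)*(k + 3)*(k^2 + 7*k + 12) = (k + 1)*(k + 3)*(k + 4)*(k + 3)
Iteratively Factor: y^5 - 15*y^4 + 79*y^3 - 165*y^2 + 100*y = (y - 4)*(y^4 - 11*y^3 + 35*y^2 - 25*y) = (y - 5)*(y - 4)*(y^3 - 6*y^2 + 5*y) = (y - 5)*(y - 4)*(y - 1)*(y^2 - 5*y) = y*(y - 5)*(y - 4)*(y - 1)*(y - 5)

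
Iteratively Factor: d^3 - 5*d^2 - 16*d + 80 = (d - 4)*(d^2 - d - 20) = (d - 5)*(d - 4)*(d + 4)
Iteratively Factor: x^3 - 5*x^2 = (x)*(x^2 - 5*x) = x^2*(x - 5)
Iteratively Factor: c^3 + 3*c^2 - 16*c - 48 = (c + 4)*(c^2 - c - 12) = (c + 3)*(c + 4)*(c - 4)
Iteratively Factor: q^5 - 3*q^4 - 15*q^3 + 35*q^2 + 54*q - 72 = (q + 2)*(q^4 - 5*q^3 - 5*q^2 + 45*q - 36) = (q + 2)*(q + 3)*(q^3 - 8*q^2 + 19*q - 12) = (q - 3)*(q + 2)*(q + 3)*(q^2 - 5*q + 4) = (q - 4)*(q - 3)*(q + 2)*(q + 3)*(q - 1)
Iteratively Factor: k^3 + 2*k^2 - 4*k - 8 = (k + 2)*(k^2 - 4) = (k + 2)^2*(k - 2)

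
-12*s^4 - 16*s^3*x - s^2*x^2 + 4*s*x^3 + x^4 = (-2*s + x)*(s + x)*(2*s + x)*(3*s + x)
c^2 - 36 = (c - 6)*(c + 6)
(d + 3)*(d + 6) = d^2 + 9*d + 18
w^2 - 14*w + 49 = (w - 7)^2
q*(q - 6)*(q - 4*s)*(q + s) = q^4 - 3*q^3*s - 6*q^3 - 4*q^2*s^2 + 18*q^2*s + 24*q*s^2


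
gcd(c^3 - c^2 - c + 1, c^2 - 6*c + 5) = c - 1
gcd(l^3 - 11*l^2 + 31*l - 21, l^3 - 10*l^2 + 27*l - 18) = l^2 - 4*l + 3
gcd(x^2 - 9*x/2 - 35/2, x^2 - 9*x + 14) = x - 7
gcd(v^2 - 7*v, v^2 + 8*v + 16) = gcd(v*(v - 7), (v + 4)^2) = 1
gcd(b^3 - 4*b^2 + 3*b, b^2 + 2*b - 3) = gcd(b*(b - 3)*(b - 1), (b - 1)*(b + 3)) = b - 1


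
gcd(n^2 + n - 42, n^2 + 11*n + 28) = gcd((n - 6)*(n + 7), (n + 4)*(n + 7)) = n + 7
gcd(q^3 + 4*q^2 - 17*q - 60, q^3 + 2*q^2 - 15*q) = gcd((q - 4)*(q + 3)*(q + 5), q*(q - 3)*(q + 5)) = q + 5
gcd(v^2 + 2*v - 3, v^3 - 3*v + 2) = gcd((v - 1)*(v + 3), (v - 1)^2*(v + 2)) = v - 1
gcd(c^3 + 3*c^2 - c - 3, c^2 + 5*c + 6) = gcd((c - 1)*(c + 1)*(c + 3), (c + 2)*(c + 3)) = c + 3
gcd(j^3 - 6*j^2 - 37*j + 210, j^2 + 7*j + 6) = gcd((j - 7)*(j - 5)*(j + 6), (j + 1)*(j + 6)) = j + 6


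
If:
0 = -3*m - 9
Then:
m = -3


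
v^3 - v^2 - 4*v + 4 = (v - 2)*(v - 1)*(v + 2)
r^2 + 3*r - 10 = (r - 2)*(r + 5)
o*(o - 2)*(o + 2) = o^3 - 4*o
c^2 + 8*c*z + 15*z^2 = (c + 3*z)*(c + 5*z)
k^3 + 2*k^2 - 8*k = k*(k - 2)*(k + 4)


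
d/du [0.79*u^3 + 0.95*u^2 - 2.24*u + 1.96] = 2.37*u^2 + 1.9*u - 2.24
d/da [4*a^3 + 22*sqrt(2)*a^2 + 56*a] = 12*a^2 + 44*sqrt(2)*a + 56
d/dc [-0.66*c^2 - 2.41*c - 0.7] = -1.32*c - 2.41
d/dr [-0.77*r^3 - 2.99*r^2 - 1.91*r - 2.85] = -2.31*r^2 - 5.98*r - 1.91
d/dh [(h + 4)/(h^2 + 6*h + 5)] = (h^2 + 6*h - 2*(h + 3)*(h + 4) + 5)/(h^2 + 6*h + 5)^2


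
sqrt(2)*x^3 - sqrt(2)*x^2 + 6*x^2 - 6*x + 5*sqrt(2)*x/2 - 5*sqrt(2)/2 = (x - 1)*(x + 5*sqrt(2)/2)*(sqrt(2)*x + 1)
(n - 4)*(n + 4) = n^2 - 16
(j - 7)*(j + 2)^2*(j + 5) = j^4 + 2*j^3 - 39*j^2 - 148*j - 140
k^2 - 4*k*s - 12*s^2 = (k - 6*s)*(k + 2*s)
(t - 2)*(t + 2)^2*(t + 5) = t^4 + 7*t^3 + 6*t^2 - 28*t - 40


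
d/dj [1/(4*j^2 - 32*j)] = (4 - j)/(2*j^2*(j - 8)^2)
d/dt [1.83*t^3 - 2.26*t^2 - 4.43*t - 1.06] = 5.49*t^2 - 4.52*t - 4.43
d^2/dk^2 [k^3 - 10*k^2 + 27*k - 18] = 6*k - 20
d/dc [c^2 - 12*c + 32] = 2*c - 12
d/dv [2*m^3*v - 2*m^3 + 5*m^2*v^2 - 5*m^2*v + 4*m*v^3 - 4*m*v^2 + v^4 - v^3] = 2*m^3 + 10*m^2*v - 5*m^2 + 12*m*v^2 - 8*m*v + 4*v^3 - 3*v^2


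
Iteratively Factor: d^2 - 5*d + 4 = (d - 4)*(d - 1)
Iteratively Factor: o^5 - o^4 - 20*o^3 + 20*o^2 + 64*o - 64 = (o - 1)*(o^4 - 20*o^2 + 64) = (o - 2)*(o - 1)*(o^3 + 2*o^2 - 16*o - 32) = (o - 2)*(o - 1)*(o + 2)*(o^2 - 16) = (o - 4)*(o - 2)*(o - 1)*(o + 2)*(o + 4)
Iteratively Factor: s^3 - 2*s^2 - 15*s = (s)*(s^2 - 2*s - 15) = s*(s - 5)*(s + 3)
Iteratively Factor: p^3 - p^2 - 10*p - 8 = (p + 1)*(p^2 - 2*p - 8) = (p - 4)*(p + 1)*(p + 2)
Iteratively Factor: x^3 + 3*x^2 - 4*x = (x)*(x^2 + 3*x - 4) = x*(x + 4)*(x - 1)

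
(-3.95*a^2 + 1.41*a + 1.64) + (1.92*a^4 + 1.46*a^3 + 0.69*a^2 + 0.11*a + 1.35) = 1.92*a^4 + 1.46*a^3 - 3.26*a^2 + 1.52*a + 2.99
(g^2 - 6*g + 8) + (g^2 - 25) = 2*g^2 - 6*g - 17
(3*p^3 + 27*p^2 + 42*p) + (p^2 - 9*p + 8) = 3*p^3 + 28*p^2 + 33*p + 8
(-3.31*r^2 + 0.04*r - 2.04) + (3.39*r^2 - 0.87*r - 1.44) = 0.0800000000000001*r^2 - 0.83*r - 3.48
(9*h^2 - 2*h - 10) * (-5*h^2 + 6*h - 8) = -45*h^4 + 64*h^3 - 34*h^2 - 44*h + 80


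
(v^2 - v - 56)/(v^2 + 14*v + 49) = (v - 8)/(v + 7)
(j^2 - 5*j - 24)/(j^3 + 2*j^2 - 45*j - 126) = (j - 8)/(j^2 - j - 42)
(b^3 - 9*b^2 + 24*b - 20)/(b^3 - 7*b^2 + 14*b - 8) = (b^2 - 7*b + 10)/(b^2 - 5*b + 4)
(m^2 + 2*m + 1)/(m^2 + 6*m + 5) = (m + 1)/(m + 5)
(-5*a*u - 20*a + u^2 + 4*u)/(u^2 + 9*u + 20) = (-5*a + u)/(u + 5)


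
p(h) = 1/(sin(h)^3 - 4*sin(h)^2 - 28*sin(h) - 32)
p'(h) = (-3*sin(h)^2*cos(h) + 8*sin(h)*cos(h) + 28*cos(h))/(sin(h)^3 - 4*sin(h)^2 - 28*sin(h) - 32)^2 = (14 - 3*sin(h))*cos(h)/((sin(h) - 8)^2*(sin(h) + 2)^3)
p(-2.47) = -0.06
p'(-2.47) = -0.06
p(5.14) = -0.09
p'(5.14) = 0.07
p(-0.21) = -0.04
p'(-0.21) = 0.04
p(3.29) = -0.04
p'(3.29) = -0.03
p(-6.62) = -0.04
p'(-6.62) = 0.04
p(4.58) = -0.11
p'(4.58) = -0.03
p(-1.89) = -0.10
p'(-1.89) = -0.06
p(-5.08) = -0.02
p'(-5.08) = 0.00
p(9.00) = -0.02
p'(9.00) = -0.01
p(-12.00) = -0.02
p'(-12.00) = 0.01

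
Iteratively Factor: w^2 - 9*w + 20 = (w - 5)*(w - 4)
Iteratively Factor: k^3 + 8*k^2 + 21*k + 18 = (k + 2)*(k^2 + 6*k + 9) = (k + 2)*(k + 3)*(k + 3)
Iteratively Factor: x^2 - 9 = (x + 3)*(x - 3)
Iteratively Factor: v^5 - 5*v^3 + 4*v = (v + 1)*(v^4 - v^3 - 4*v^2 + 4*v) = (v - 1)*(v + 1)*(v^3 - 4*v) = (v - 1)*(v + 1)*(v + 2)*(v^2 - 2*v) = v*(v - 1)*(v + 1)*(v + 2)*(v - 2)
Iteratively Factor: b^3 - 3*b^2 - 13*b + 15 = (b + 3)*(b^2 - 6*b + 5) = (b - 1)*(b + 3)*(b - 5)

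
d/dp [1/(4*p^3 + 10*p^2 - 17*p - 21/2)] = 4*(-12*p^2 - 20*p + 17)/(8*p^3 + 20*p^2 - 34*p - 21)^2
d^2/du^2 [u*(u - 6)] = 2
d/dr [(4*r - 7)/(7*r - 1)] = 45/(7*r - 1)^2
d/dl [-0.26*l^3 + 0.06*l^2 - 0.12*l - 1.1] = -0.78*l^2 + 0.12*l - 0.12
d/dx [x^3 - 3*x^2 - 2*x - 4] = 3*x^2 - 6*x - 2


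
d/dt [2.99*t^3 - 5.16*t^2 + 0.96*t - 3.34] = 8.97*t^2 - 10.32*t + 0.96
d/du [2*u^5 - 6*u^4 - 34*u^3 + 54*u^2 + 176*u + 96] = 10*u^4 - 24*u^3 - 102*u^2 + 108*u + 176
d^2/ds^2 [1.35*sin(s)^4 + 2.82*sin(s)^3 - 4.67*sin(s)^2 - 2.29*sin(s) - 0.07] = -21.6*sin(s)^4 - 25.38*sin(s)^3 + 34.88*sin(s)^2 + 19.21*sin(s) - 9.34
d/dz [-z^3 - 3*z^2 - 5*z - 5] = -3*z^2 - 6*z - 5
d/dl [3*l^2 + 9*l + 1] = 6*l + 9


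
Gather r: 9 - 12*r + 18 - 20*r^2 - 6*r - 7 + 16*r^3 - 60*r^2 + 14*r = 16*r^3 - 80*r^2 - 4*r + 20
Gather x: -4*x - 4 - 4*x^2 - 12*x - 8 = -4*x^2 - 16*x - 12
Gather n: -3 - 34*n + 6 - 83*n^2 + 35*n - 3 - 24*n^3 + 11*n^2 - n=-24*n^3 - 72*n^2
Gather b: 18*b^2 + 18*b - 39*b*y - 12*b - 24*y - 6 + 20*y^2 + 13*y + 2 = 18*b^2 + b*(6 - 39*y) + 20*y^2 - 11*y - 4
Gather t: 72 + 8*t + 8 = 8*t + 80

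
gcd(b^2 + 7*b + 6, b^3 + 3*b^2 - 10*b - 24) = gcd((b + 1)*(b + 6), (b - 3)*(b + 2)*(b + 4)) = 1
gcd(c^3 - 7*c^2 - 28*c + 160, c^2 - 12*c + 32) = c^2 - 12*c + 32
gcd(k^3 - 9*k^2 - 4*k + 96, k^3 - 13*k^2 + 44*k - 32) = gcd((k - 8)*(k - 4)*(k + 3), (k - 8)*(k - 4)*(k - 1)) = k^2 - 12*k + 32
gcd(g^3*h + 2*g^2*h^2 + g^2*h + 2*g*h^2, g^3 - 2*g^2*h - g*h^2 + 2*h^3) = 1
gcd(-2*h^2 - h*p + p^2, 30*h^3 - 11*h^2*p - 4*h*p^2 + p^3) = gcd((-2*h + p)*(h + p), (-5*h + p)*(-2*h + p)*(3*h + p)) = -2*h + p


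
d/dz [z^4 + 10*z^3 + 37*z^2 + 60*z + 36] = 4*z^3 + 30*z^2 + 74*z + 60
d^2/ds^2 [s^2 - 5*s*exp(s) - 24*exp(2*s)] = -5*s*exp(s) - 96*exp(2*s) - 10*exp(s) + 2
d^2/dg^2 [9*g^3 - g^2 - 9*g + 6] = 54*g - 2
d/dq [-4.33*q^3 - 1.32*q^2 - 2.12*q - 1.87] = -12.99*q^2 - 2.64*q - 2.12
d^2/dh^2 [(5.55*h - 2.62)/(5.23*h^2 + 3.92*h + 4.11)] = ((5.55*h - 2.62)*(10.46*h + 3.92)*(20.92*h + 7.84) - (174.159*h + 16.1068)*(5.23*h^2 + 3.92*h + 4.11))/(5.23*h^2 + 3.92*h + 4.11)^3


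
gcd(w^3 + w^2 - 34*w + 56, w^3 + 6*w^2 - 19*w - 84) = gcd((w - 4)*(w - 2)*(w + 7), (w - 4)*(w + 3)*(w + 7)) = w^2 + 3*w - 28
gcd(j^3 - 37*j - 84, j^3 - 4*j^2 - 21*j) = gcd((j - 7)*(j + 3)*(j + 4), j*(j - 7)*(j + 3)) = j^2 - 4*j - 21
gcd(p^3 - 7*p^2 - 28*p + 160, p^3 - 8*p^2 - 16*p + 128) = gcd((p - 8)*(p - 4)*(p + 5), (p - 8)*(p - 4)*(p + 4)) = p^2 - 12*p + 32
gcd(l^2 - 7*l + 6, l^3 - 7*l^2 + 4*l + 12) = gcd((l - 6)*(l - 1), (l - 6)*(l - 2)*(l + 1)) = l - 6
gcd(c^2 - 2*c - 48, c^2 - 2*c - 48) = c^2 - 2*c - 48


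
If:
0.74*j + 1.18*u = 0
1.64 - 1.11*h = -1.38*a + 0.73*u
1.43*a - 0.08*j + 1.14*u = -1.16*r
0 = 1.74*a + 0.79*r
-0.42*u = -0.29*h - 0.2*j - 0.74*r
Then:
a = 0.20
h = 1.61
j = -0.29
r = -0.45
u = 0.18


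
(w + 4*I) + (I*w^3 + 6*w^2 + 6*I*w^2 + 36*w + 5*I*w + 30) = I*w^3 + 6*w^2 + 6*I*w^2 + 37*w + 5*I*w + 30 + 4*I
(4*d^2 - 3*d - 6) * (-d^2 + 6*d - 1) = -4*d^4 + 27*d^3 - 16*d^2 - 33*d + 6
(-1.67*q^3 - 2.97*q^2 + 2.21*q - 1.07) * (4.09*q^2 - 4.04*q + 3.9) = -6.8303*q^5 - 5.4005*q^4 + 14.5247*q^3 - 24.8877*q^2 + 12.9418*q - 4.173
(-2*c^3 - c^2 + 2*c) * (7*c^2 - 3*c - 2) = -14*c^5 - c^4 + 21*c^3 - 4*c^2 - 4*c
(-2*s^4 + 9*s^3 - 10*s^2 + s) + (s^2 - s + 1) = -2*s^4 + 9*s^3 - 9*s^2 + 1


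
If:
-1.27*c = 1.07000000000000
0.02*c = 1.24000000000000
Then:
No Solution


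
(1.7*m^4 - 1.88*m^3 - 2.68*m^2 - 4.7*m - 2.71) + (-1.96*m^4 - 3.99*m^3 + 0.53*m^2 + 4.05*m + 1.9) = -0.26*m^4 - 5.87*m^3 - 2.15*m^2 - 0.65*m - 0.81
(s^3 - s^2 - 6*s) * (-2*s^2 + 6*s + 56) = -2*s^5 + 8*s^4 + 62*s^3 - 92*s^2 - 336*s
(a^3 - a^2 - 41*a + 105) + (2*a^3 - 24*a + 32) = 3*a^3 - a^2 - 65*a + 137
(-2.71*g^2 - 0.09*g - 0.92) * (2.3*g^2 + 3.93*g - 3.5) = -6.233*g^4 - 10.8573*g^3 + 7.0153*g^2 - 3.3006*g + 3.22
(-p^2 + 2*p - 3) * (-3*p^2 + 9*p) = 3*p^4 - 15*p^3 + 27*p^2 - 27*p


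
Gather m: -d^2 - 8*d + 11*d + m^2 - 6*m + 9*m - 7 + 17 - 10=-d^2 + 3*d + m^2 + 3*m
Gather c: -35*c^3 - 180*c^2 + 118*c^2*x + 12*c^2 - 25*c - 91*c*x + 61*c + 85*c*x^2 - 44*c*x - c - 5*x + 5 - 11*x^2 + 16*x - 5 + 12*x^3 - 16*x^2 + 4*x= -35*c^3 + c^2*(118*x - 168) + c*(85*x^2 - 135*x + 35) + 12*x^3 - 27*x^2 + 15*x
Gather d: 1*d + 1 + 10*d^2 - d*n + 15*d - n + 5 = 10*d^2 + d*(16 - n) - n + 6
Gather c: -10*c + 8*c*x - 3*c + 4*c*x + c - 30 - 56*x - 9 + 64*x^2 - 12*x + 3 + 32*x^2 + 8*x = c*(12*x - 12) + 96*x^2 - 60*x - 36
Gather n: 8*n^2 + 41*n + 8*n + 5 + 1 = 8*n^2 + 49*n + 6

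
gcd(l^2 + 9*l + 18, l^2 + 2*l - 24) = l + 6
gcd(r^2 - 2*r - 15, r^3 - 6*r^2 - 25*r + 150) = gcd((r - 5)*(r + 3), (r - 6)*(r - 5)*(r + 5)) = r - 5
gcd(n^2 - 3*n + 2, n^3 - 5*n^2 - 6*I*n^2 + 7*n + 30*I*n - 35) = 1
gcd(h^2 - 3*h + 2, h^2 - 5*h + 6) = h - 2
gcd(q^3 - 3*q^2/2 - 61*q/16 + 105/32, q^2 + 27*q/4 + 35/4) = q + 7/4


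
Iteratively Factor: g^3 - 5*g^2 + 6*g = (g)*(g^2 - 5*g + 6) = g*(g - 3)*(g - 2)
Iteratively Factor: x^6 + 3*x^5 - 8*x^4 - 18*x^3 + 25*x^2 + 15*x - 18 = (x + 1)*(x^5 + 2*x^4 - 10*x^3 - 8*x^2 + 33*x - 18) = (x - 1)*(x + 1)*(x^4 + 3*x^3 - 7*x^2 - 15*x + 18) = (x - 1)*(x + 1)*(x + 3)*(x^3 - 7*x + 6) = (x - 2)*(x - 1)*(x + 1)*(x + 3)*(x^2 + 2*x - 3) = (x - 2)*(x - 1)^2*(x + 1)*(x + 3)*(x + 3)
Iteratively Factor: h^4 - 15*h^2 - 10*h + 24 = (h + 3)*(h^3 - 3*h^2 - 6*h + 8) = (h - 4)*(h + 3)*(h^2 + h - 2) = (h - 4)*(h - 1)*(h + 3)*(h + 2)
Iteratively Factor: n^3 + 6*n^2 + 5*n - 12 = (n - 1)*(n^2 + 7*n + 12) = (n - 1)*(n + 3)*(n + 4)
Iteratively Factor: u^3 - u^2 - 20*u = (u + 4)*(u^2 - 5*u) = u*(u + 4)*(u - 5)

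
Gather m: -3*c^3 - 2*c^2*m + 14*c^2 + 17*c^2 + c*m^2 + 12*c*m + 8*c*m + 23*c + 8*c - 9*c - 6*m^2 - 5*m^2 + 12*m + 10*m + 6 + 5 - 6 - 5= -3*c^3 + 31*c^2 + 22*c + m^2*(c - 11) + m*(-2*c^2 + 20*c + 22)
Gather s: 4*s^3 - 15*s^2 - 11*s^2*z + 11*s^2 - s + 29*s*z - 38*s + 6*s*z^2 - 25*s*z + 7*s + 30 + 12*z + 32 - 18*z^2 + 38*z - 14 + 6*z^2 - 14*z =4*s^3 + s^2*(-11*z - 4) + s*(6*z^2 + 4*z - 32) - 12*z^2 + 36*z + 48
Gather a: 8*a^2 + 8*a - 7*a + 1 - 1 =8*a^2 + a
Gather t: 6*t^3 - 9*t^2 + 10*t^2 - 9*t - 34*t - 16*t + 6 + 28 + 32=6*t^3 + t^2 - 59*t + 66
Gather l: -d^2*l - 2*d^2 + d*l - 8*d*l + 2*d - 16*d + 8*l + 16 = -2*d^2 - 14*d + l*(-d^2 - 7*d + 8) + 16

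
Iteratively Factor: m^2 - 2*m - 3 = (m - 3)*(m + 1)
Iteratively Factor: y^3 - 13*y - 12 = (y + 3)*(y^2 - 3*y - 4) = (y + 1)*(y + 3)*(y - 4)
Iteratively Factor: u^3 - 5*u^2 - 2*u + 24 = (u - 4)*(u^2 - u - 6) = (u - 4)*(u - 3)*(u + 2)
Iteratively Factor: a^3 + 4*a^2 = (a + 4)*(a^2) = a*(a + 4)*(a)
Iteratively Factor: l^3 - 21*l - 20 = (l + 1)*(l^2 - l - 20) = (l + 1)*(l + 4)*(l - 5)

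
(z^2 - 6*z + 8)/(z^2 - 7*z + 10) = (z - 4)/(z - 5)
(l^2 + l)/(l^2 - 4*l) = (l + 1)/(l - 4)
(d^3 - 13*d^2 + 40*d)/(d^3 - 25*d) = (d - 8)/(d + 5)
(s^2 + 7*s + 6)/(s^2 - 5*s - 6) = (s + 6)/(s - 6)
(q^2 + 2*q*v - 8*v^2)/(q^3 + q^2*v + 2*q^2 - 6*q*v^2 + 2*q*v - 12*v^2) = (q + 4*v)/(q^2 + 3*q*v + 2*q + 6*v)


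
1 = 1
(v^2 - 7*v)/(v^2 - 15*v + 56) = v/(v - 8)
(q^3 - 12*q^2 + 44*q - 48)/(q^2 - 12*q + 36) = (q^2 - 6*q + 8)/(q - 6)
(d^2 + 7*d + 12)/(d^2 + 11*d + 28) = (d + 3)/(d + 7)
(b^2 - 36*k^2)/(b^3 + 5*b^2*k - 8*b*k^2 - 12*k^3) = (b - 6*k)/(b^2 - b*k - 2*k^2)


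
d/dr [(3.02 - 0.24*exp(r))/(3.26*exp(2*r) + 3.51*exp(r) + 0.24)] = (0.7824*exp(2*r) - 19.6904*exp(r) - 10.6578)*exp(r)/(10.6276*exp(4*r) + 22.8852*exp(3*r) + 13.8849*exp(2*r) + 1.6848*exp(r) + 0.0576)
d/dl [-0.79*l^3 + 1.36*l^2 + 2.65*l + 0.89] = -2.37*l^2 + 2.72*l + 2.65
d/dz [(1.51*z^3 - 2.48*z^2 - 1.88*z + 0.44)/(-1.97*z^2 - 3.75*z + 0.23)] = (-2.9747*z^4 - 11.325*z^3 + 6.6383*z^2 + 0.5928*z + 1.2176)/(3.8809*z^4 + 14.775*z^3 + 13.1563*z^2 - 1.725*z + 0.0529)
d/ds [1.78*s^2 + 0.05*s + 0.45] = 3.56*s + 0.05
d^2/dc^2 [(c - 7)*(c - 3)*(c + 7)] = 6*c - 6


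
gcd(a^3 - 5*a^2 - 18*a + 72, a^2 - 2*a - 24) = a^2 - 2*a - 24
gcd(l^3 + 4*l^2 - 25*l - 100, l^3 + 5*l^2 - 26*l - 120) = l^2 - l - 20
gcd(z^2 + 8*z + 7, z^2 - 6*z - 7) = z + 1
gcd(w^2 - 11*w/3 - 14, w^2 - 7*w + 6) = w - 6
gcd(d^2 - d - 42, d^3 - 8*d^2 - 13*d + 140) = d - 7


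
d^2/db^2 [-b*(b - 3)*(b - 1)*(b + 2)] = -12*b^2 + 12*b + 10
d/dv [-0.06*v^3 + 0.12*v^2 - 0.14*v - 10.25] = -0.18*v^2 + 0.24*v - 0.14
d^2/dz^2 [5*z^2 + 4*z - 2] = 10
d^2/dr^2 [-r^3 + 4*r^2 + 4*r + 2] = 8 - 6*r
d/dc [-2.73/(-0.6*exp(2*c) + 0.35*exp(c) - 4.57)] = (0.9555 - 3.276*exp(c))*exp(c)/(0.6*exp(2*c) - 0.35*exp(c) + 4.57)^2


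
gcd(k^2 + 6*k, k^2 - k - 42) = k + 6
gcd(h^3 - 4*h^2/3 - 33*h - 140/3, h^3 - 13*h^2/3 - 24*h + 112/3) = h^2 - 3*h - 28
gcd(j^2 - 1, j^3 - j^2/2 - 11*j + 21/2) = j - 1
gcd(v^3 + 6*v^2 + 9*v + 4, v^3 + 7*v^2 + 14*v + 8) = v^2 + 5*v + 4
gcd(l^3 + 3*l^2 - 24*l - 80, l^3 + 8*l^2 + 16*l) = l^2 + 8*l + 16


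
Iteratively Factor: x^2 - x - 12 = (x - 4)*(x + 3)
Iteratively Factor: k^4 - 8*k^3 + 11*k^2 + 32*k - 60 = (k - 3)*(k^3 - 5*k^2 - 4*k + 20) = (k - 3)*(k - 2)*(k^2 - 3*k - 10) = (k - 5)*(k - 3)*(k - 2)*(k + 2)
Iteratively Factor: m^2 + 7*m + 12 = (m + 4)*(m + 3)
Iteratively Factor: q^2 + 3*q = (q)*(q + 3)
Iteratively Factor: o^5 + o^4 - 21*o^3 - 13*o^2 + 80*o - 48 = (o + 3)*(o^4 - 2*o^3 - 15*o^2 + 32*o - 16) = (o + 3)*(o + 4)*(o^3 - 6*o^2 + 9*o - 4) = (o - 1)*(o + 3)*(o + 4)*(o^2 - 5*o + 4) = (o - 4)*(o - 1)*(o + 3)*(o + 4)*(o - 1)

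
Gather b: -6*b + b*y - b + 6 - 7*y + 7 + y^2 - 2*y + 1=b*(y - 7) + y^2 - 9*y + 14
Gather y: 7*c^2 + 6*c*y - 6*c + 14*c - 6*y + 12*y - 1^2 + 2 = 7*c^2 + 8*c + y*(6*c + 6) + 1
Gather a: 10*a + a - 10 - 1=11*a - 11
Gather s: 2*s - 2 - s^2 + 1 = -s^2 + 2*s - 1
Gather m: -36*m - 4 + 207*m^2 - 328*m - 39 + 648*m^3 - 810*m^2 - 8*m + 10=648*m^3 - 603*m^2 - 372*m - 33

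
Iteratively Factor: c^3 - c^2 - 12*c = (c)*(c^2 - c - 12) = c*(c - 4)*(c + 3)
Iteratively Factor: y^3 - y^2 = (y)*(y^2 - y) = y*(y - 1)*(y)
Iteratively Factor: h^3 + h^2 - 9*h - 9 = (h + 1)*(h^2 - 9) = (h + 1)*(h + 3)*(h - 3)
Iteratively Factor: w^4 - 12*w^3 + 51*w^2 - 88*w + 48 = (w - 4)*(w^3 - 8*w^2 + 19*w - 12) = (w - 4)^2*(w^2 - 4*w + 3) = (w - 4)^2*(w - 3)*(w - 1)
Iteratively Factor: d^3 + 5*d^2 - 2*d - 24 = (d - 2)*(d^2 + 7*d + 12) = (d - 2)*(d + 3)*(d + 4)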